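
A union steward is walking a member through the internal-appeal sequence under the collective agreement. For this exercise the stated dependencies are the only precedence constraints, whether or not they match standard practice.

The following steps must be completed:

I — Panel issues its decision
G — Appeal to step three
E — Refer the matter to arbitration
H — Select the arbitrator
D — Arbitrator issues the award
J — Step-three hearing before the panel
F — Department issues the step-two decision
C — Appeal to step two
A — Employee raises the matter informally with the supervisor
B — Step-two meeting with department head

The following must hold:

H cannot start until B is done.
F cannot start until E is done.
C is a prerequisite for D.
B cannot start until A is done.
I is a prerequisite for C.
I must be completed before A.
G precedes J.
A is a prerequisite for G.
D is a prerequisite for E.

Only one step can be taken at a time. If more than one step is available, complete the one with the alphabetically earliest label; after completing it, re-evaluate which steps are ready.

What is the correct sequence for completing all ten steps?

Only I has no prerequisites, so it is first.
Now A and C have their prerequisites met. A has the earlier label, so A next.
B, C and G are all available; B has the earlier label → B.
Ready: C, G and H. C has the earlier label → C.
D, G and H are all available; D has the earlier label → D.
E, G and H are all available; E has the earlier label → E.
F, G and H are all available; F has the earlier label → F.
G and H are both available; G has the earlier label → G.
Now H and J have their prerequisites met. H has the earlier label, so H next.
J is the only step now ready → J.

I, A, B, C, D, E, F, G, H, J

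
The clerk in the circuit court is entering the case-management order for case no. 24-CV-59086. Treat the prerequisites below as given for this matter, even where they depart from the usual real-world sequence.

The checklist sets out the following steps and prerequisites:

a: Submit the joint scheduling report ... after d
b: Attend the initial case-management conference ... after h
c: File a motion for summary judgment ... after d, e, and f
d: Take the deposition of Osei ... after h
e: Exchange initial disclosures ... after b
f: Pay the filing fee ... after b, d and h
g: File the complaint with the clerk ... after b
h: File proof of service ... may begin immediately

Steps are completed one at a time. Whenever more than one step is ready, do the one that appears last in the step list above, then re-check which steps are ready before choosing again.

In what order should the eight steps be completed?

h d b g f e c a

h has no prerequisites → h first.
d and b are both available; d is listed later → d.
b and a are both available; b is listed later → b.
g, f and e now also ready, so the ready set is {g, f, e, a}; g is listed later → g.
f, e and a are all available; f is listed later → f.
e and a are both available; e is listed later → e.
c now also ready, so the ready set is {c, a}; c is listed later → c.
That leaves a as the only ready step → a.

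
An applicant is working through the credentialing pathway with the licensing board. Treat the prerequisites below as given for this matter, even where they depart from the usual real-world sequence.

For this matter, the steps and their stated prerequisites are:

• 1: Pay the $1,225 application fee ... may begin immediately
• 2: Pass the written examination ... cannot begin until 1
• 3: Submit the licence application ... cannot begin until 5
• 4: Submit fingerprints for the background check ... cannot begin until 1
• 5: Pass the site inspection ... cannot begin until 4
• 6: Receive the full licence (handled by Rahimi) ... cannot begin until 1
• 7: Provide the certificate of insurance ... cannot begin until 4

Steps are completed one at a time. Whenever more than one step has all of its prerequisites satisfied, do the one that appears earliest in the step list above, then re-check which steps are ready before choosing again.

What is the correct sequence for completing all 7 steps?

1 is the only step with nothing outstanding, so it goes first.
Ready: 2, 4 and 6. 2 is listed earlier → 2.
Now 4 and 6 have their prerequisites met. 4 is listed earlier, so 4 next.
Now 5, 6 and 7 have their prerequisites met. 5 is listed earlier, so 5 next.
Ready: 3, 6 and 7. 3 is listed earlier → 3.
6 and 7 are both available; 6 is listed earlier → 6.
7 needed 4, now all done → 7.

1 2 4 5 3 6 7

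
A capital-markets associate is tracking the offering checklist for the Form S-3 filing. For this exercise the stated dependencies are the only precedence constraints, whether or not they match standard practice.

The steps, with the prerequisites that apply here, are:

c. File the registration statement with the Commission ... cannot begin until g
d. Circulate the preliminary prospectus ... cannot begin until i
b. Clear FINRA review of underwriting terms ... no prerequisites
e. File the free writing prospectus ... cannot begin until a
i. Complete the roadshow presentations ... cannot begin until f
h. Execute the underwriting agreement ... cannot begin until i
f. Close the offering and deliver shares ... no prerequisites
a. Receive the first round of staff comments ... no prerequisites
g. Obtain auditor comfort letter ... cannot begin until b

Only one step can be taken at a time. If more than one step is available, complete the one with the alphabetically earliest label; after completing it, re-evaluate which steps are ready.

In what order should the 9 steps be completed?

a b e f g c i d h

Nothing is required for a, b and f. a has the earlier label → a first.
Now b, e and f have their prerequisites met. b has the earlier label, so b next.
g now also ready, so the ready set is {e, f, g}; e has the earlier label → e.
Ready: f and g. f has the earlier label → f.
g and i are both available; g has the earlier label → g.
c now also ready, so the ready set is {c, i}; c has the earlier label → c.
i is the only step now ready → i.
Ready: d and h. d has the earlier label → d.
That leaves h as the only ready step → h.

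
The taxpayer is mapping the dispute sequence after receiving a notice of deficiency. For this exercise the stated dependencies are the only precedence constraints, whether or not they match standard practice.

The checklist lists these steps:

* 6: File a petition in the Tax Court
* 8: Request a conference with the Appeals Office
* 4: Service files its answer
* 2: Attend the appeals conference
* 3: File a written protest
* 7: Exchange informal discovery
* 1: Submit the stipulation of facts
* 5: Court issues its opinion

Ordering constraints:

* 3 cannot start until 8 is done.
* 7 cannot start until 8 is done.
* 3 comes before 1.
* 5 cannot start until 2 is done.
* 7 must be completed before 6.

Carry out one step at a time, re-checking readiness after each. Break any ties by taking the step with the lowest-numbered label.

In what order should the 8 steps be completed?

2 → 4 → 5 → 8 → 3 → 1 → 7 → 6

Nothing is required for 2, 4 and 8. 2 has the earlier label → 2 first.
5 now also ready, so the ready set is {4, 5, 8}; 4 has the earlier label → 4.
5 and 8 are both available; 5 has the earlier label → 5.
That leaves 8 as the only ready step → 8.
Ready: 3 and 7. 3 has the earlier label → 3.
1 now also ready, so the ready set is {1, 7}; 1 has the earlier label → 1.
7 needed 8, now all done → 7.
6 needed 7, now all done → 6.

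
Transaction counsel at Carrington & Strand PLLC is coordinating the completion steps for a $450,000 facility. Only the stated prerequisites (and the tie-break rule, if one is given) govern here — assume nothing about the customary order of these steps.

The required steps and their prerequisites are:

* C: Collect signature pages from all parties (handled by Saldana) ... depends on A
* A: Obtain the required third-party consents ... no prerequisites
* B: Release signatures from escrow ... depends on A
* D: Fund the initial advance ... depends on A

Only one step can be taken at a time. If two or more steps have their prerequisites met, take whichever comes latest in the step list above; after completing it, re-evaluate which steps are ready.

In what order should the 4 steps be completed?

A → D → B → C

A has no prerequisites → A first.
D, B and C are all available; D is listed later → D.
Now B and C have their prerequisites met. B is listed later, so B next.
C needed A, now all done → C.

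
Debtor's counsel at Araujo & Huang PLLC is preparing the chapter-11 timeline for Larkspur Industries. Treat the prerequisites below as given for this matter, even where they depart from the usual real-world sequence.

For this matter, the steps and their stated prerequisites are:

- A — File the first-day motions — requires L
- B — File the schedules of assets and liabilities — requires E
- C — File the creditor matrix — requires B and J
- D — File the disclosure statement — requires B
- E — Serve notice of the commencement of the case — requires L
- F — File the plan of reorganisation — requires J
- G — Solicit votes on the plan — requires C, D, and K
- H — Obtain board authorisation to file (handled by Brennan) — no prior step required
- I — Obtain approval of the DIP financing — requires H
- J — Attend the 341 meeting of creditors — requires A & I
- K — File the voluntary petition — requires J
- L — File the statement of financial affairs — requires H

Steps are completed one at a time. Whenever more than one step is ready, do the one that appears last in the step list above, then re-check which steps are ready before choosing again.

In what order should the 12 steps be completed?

Only H has no prerequisites, so it is first.
Ready: L and I. L is listed later → L.
I, E and A are all available; I is listed later → I.
Ready: E and A. E is listed later → E.
B now also ready, so the ready set is {B, A}; B is listed later → B.
D and A are both available; D is listed later → D.
A needed L, now all done → A.
J is the only step now ready → J.
K, F and C are all available; K is listed later → K.
F and C are both available; F is listed later → F.
C needed J and B, now all done → C.
G needed K, D and C, now all done → G.

H, L, I, E, B, D, A, J, K, F, C, G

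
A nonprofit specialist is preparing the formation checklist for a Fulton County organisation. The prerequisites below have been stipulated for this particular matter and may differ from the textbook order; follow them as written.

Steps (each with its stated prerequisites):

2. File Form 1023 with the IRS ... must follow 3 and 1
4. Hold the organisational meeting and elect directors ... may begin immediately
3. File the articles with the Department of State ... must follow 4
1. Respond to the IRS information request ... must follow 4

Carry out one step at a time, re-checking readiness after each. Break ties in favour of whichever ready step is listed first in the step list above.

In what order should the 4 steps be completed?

4, 3, 1, 2

4 is the only step with nothing outstanding, so it goes first.
Ready: 3 and 1. 3 is listed earlier → 3.
1 needed 4, now all done → 1.
That leaves 2 as the only ready step → 2.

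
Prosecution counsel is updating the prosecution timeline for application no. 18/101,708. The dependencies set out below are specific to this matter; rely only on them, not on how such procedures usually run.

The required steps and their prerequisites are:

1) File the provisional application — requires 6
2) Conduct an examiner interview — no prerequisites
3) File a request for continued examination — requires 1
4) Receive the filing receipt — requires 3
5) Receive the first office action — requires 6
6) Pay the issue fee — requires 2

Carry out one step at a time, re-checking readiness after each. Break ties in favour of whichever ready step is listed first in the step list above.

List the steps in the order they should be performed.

2 has no prerequisites → 2 first.
Next only 6 has its prerequisites met → 6.
1 and 5 are both available; 1 is listed earlier → 1.
Ready: 3 and 5. 3 is listed earlier → 3.
4 and 5 are both available; 4 is listed earlier → 4.
That leaves 5 as the only ready step → 5.

2 6 1 3 4 5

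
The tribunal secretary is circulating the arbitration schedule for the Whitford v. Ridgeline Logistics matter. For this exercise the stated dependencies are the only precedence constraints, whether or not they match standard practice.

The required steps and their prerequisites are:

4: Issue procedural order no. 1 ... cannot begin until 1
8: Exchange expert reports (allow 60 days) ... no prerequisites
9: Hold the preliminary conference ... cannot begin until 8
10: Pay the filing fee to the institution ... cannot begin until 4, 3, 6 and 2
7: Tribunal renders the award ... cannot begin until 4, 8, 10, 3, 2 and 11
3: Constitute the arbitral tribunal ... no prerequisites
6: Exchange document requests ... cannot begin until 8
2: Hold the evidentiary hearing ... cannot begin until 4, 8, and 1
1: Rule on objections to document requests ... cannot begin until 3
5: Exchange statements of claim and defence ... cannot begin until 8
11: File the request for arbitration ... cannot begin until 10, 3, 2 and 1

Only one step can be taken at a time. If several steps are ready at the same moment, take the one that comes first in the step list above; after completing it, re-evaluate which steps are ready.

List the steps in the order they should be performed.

8, 9, 3, 6, 1, 4, 2, 10, 5, 11, 7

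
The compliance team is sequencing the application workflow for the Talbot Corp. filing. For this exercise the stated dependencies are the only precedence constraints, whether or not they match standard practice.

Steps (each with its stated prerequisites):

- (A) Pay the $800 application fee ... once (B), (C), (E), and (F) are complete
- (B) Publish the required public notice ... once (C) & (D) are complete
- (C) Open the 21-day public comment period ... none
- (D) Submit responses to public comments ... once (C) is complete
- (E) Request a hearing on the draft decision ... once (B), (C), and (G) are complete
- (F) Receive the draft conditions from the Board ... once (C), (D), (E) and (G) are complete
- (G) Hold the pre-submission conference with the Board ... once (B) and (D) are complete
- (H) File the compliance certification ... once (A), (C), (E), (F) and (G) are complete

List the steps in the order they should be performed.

(C), (D), (B), (G), (E), (F), (A), (H)

(C) has no prerequisites → (C) first.
(D) is the only step now ready → (D).
(B) needed (C) and (D), now all done → (B).
That leaves (G) as the only ready step → (G).
(E) is the only step now ready → (E).
(F) needed (C), (D), (E) and (G), now all done → (F).
(A) needed (B), (C), (E) and (F), now all done → (A).
(H) needed (A), (C), (E), (F) and (G), now all done → (H).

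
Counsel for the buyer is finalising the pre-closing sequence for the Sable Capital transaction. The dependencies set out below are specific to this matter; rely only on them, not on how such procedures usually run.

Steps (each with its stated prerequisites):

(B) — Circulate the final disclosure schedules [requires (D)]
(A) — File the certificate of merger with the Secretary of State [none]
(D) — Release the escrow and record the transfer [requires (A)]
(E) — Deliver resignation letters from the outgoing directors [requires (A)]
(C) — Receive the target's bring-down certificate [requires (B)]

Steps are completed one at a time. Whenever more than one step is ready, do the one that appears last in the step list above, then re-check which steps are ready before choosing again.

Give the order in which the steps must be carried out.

(A) has no prerequisites → (A) first.
(E) and (D) are both available; (E) is listed later → (E).
(D) needed (A), now all done → (D).
Next only (B) has its prerequisites met → (B).
Next only (C) has its prerequisites met → (C).

(A) → (E) → (D) → (B) → (C)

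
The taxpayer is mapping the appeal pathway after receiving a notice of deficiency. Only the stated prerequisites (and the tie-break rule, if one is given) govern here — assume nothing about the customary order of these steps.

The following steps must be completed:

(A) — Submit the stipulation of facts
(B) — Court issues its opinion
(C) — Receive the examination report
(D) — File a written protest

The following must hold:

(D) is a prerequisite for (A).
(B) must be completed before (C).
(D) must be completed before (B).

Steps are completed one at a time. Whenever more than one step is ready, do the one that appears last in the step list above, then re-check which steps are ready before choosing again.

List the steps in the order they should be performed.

(D), (B), (C), (A)

(D) is the only step with nothing outstanding, so it goes first.
Now (B) and (A) have their prerequisites met. (B) is listed later, so (B) next.
Ready: (C) and (A). (C) is listed later → (C).
Next only (A) has its prerequisites met → (A).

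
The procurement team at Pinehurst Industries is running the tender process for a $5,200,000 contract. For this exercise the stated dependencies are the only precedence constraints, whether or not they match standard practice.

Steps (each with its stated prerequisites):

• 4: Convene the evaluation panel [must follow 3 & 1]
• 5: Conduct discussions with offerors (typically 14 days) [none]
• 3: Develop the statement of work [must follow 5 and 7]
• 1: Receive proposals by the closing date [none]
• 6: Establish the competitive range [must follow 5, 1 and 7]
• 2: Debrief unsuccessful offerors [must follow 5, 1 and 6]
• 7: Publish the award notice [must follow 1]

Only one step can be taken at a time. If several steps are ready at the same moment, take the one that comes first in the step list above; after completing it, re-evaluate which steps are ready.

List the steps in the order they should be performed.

5 and 1 have no prerequisites; 5 is listed earlier, so 5 is first.
That leaves 1 as the only ready step → 1.
7 needed 1, now all done → 7.
Now 3 and 6 have their prerequisites met. 3 is listed earlier, so 3 next.
4 now also ready, so the ready set is {4, 6}; 4 is listed earlier → 4.
6 needed 5, 1 and 7, now all done → 6.
That leaves 2 as the only ready step → 2.

5 1 7 3 4 6 2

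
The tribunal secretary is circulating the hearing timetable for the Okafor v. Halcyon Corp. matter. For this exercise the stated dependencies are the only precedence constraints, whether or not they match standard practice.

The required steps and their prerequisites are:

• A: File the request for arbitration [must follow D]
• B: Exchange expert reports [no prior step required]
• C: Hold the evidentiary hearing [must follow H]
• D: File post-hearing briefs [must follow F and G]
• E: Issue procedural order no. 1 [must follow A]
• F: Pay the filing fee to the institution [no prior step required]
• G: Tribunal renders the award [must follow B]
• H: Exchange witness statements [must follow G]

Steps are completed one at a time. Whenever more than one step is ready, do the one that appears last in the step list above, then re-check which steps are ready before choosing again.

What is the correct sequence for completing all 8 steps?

F, B, G, H, D, C, A, E

F and B have no prerequisites; F is listed later, so F is first.
B is the only step now ready → B.
Next only G has its prerequisites met → G.
Ready: H and D. H is listed later → H.
D and C are both available; D is listed later → D.
A now also ready, so the ready set is {C, A}; C is listed later → C.
A needed D, now all done → A.
Next only E has its prerequisites met → E.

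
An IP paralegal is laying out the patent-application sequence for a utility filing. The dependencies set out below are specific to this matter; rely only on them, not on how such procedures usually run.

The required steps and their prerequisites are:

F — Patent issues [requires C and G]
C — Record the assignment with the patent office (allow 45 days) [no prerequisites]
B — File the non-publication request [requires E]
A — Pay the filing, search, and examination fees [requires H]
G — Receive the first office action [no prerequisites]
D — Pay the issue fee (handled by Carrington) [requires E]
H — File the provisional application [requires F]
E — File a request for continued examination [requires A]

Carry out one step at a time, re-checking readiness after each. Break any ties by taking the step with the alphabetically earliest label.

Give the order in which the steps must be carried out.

C and G have no prerequisites; C has the earlier label, so C is first.
Next only G has its prerequisites met → G.
F needed C and G, now all done → F.
H needed F, now all done → H.
That leaves A as the only ready step → A.
That leaves E as the only ready step → E.
Now B and D have their prerequisites met. B has the earlier label, so B next.
D needed E, now all done → D.

C, G, F, H, A, E, B, D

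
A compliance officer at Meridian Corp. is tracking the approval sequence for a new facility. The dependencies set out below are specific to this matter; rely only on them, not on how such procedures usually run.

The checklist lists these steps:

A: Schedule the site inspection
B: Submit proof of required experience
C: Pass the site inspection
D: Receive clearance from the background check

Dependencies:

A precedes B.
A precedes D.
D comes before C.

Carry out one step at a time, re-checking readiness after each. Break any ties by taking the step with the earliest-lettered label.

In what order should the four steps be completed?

A has no prerequisites → A first.
Now B and D have their prerequisites met. B has the earlier label, so B next.
That leaves D as the only ready step → D.
Next only C has its prerequisites met → C.

A → B → D → C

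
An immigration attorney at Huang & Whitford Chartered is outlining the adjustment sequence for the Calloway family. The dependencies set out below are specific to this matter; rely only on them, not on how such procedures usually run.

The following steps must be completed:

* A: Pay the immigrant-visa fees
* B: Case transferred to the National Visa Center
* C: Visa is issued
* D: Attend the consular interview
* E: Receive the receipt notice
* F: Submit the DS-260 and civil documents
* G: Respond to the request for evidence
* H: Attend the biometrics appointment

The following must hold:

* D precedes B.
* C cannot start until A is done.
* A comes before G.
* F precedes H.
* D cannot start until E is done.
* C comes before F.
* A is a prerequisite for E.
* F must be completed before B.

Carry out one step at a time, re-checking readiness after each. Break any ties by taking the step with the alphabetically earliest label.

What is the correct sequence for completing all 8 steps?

Only A has no prerequisites, so it is first.
Now C, E and G have their prerequisites met. C has the earlier label, so C next.
Now E, F and G have their prerequisites met. E has the earlier label, so E next.
Now D, F and G have their prerequisites met. D has the earlier label, so D next.
F and G are both available; F has the earlier label → F.
B and H now also ready, so the ready set is {B, G, H}; B has the earlier label → B.
Ready: G and H. G has the earlier label → G.
H needed F, now all done → H.

A → C → E → D → F → B → G → H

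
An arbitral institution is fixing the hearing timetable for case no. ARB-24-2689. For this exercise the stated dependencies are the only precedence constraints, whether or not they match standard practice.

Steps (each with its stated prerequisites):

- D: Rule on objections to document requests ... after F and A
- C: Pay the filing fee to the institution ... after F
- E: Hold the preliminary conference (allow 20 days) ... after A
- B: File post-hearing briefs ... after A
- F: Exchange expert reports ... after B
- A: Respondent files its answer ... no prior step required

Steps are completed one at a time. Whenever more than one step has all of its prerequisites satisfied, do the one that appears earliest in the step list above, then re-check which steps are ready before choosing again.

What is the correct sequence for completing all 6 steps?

A E B F D C

A is the only step with nothing outstanding, so it goes first.
Ready: E and B. E is listed earlier → E.
Next only B has its prerequisites met → B.
Next only F has its prerequisites met → F.
D and C are both available; D is listed earlier → D.
C is the only step now ready → C.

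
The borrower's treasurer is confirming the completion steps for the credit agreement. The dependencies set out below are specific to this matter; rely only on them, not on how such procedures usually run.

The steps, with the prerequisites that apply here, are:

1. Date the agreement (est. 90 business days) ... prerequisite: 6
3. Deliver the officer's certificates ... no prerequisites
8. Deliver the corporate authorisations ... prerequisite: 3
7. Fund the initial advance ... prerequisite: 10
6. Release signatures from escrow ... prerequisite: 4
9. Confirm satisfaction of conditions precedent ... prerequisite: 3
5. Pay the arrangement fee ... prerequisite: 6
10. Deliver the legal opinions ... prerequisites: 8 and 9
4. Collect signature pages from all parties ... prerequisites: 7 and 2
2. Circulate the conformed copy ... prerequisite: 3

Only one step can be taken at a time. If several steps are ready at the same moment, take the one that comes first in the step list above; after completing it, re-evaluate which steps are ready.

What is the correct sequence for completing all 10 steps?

3, 8, 9, 10, 7, 2, 4, 6, 1, 5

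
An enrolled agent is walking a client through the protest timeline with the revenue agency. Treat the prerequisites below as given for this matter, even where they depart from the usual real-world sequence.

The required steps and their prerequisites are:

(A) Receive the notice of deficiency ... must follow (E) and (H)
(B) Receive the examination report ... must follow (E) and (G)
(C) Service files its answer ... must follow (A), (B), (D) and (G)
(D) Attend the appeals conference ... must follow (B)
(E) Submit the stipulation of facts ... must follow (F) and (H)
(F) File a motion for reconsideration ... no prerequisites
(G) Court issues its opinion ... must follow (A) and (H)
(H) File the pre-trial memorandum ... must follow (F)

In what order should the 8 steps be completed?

(F), (H), (E), (A), (G), (B), (D), (C)

(F) is the only step with nothing outstanding, so it goes first.
(H) needed (F), now all done → (H).
(E) needed (F) and (H), now all done → (E).
(A) needed (E) and (H), now all done → (A).
(G) needed (A) and (H), now all done → (G).
That leaves (B) as the only ready step → (B).
Next only (D) has its prerequisites met → (D).
(C) needed (A), (B), (D) and (G), now all done → (C).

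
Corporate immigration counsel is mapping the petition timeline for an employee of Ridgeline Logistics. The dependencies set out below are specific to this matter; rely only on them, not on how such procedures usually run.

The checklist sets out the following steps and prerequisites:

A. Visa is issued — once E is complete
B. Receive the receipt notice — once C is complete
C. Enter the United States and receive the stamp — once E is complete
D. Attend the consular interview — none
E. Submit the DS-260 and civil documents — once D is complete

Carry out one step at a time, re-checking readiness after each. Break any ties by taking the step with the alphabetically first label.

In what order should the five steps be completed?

D E A C B

D is the only step with nothing outstanding, so it goes first.
That leaves E as the only ready step → E.
A and C are both available; A has the earlier label → A.
C is the only step now ready → C.
That leaves B as the only ready step → B.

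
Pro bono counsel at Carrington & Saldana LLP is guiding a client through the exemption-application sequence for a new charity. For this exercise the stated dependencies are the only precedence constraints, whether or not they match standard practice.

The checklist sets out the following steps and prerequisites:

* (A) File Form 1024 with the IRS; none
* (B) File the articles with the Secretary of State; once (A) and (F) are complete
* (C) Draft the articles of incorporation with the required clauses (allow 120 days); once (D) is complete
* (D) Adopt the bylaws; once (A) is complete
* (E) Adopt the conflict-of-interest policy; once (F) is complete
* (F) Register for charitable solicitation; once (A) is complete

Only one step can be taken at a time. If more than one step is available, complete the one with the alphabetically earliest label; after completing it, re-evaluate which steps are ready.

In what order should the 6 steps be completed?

Only (A) has no prerequisites, so it is first.
Ready: (D) and (F). (D) has the earlier label → (D).
Ready: (C) and (F). (C) has the earlier label → (C).
(F) is the only step now ready → (F).
(B) and (E) are both available; (B) has the earlier label → (B).
(E) needed (F), now all done → (E).

(A), (D), (C), (F), (B), (E)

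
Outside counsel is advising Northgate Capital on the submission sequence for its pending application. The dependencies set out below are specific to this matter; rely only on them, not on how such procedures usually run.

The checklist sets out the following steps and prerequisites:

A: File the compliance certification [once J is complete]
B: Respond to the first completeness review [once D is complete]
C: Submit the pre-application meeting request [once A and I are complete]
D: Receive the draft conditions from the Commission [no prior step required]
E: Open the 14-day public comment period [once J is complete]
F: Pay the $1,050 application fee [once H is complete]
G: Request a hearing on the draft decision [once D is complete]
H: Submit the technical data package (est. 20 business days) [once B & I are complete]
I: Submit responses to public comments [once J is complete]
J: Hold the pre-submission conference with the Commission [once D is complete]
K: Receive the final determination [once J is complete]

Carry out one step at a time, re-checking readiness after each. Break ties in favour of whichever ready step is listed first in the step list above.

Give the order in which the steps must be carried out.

D, B, G, J, A, E, I, C, H, F, K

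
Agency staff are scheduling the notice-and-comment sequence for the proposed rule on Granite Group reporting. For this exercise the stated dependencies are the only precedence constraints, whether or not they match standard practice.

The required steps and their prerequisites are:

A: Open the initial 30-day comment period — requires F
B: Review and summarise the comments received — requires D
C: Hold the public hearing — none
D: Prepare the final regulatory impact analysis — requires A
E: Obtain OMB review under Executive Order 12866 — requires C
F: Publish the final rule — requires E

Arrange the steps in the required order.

C, E, F, A, D, B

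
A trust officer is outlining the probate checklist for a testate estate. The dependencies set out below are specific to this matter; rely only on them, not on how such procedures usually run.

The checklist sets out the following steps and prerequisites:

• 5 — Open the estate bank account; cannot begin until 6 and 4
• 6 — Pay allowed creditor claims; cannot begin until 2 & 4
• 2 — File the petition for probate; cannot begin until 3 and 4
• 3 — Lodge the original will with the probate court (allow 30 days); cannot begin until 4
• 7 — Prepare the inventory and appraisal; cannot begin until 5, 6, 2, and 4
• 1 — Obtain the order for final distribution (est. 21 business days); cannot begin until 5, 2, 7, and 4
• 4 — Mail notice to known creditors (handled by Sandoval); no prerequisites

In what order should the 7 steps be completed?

4, 3, 2, 6, 5, 7, 1

4 has no prerequisites → 4 first.
That leaves 3 as the only ready step → 3.
2 is the only step now ready → 2.
That leaves 6 as the only ready step → 6.
5 needed 6 and 4, now all done → 5.
7 is the only step now ready → 7.
Next only 1 has its prerequisites met → 1.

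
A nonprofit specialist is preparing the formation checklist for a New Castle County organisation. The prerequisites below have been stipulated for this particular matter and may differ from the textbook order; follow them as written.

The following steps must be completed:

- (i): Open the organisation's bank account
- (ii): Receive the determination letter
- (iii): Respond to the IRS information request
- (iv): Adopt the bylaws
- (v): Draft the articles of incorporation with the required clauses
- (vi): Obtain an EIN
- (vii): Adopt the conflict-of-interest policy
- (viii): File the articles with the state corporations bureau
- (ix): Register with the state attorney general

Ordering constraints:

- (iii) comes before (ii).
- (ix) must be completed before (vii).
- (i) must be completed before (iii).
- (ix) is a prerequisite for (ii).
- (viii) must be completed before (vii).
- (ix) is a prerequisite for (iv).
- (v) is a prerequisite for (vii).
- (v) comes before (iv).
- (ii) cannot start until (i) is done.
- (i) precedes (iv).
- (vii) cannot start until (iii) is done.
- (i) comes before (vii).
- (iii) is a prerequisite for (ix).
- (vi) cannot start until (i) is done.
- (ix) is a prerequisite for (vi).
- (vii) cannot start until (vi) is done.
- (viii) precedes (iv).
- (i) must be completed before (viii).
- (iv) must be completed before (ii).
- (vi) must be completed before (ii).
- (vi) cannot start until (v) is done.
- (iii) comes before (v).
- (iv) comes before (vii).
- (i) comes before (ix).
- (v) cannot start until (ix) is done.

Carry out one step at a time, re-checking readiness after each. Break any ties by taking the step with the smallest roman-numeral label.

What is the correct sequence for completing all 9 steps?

(i) has no prerequisites → (i) first.
Now (iii) and (viii) have their prerequisites met. (iii) has the earlier label, so (iii) next.
(ix) now also ready, so the ready set is {(viii), (ix)}; (viii) has the earlier label → (viii).
That leaves (ix) as the only ready step → (ix).
Next only (v) has its prerequisites met → (v).
(iv) and (vi) are both available; (iv) has the earlier label → (iv).
(vi) is the only step now ready → (vi).
(ii) and (vii) are both available; (ii) has the earlier label → (ii).
(vii) is the only step now ready → (vii).

(i) → (iii) → (viii) → (ix) → (v) → (iv) → (vi) → (ii) → (vii)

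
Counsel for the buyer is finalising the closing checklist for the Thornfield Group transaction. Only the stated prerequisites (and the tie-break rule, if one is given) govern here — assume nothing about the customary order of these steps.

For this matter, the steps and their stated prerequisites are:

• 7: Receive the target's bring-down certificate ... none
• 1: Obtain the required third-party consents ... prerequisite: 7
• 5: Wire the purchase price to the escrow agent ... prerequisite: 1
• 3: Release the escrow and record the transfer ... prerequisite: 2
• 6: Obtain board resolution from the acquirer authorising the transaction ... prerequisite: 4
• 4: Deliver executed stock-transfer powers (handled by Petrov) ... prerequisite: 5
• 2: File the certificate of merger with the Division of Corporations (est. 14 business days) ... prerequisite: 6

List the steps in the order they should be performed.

Only 7 has no prerequisites, so it is first.
Next only 1 has its prerequisites met → 1.
5 needed 1, now all done → 5.
4 needed 5, now all done → 4.
6 needed 4, now all done → 6.
That leaves 2 as the only ready step → 2.
Next only 3 has its prerequisites met → 3.

7, 1, 5, 4, 6, 2, 3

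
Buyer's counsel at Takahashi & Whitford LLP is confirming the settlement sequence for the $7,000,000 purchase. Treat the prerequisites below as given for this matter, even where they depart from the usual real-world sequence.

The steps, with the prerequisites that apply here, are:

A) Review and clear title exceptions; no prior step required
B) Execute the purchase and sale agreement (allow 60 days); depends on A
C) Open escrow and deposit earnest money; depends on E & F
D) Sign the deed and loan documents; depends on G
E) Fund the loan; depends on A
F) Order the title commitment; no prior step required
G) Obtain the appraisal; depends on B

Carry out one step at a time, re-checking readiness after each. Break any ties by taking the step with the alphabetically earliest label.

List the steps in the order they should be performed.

A, B, E, F, C, G, D

A and F have no prerequisites; A has the earlier label, so A is first.
Ready: B, E and F. B has the earlier label → B.
E, F and G are all available; E has the earlier label → E.
Now F and G have their prerequisites met. F has the earlier label, so F next.
C now also ready, so the ready set is {C, G}; C has the earlier label → C.
That leaves G as the only ready step → G.
That leaves D as the only ready step → D.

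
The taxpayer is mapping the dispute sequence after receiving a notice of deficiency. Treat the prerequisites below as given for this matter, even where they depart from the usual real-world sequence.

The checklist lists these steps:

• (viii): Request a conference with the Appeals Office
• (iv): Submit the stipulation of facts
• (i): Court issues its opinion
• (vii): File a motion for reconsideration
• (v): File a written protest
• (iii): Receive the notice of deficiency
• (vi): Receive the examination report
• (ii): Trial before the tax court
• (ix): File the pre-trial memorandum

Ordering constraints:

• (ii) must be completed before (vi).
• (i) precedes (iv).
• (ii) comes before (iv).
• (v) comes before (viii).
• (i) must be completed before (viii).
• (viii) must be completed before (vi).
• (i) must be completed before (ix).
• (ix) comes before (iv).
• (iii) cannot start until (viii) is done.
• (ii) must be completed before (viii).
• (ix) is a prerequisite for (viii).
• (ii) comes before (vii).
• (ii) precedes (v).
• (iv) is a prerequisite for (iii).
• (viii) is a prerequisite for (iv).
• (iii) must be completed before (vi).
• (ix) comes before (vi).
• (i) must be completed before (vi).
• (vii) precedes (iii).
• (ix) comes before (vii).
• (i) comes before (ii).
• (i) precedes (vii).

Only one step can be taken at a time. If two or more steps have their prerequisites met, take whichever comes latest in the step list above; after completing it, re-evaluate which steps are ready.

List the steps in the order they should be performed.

(i) → (ix) → (ii) → (v) → (vii) → (viii) → (iv) → (iii) → (vi)

Only (i) has no prerequisites, so it is first.
Now (ix) and (ii) have their prerequisites met. (ix) is listed later, so (ix) next.
That leaves (ii) as the only ready step → (ii).
(v) and (vii) are both available; (v) is listed later → (v).
(vii) and (viii) are both available; (vii) is listed later → (vii).
That leaves (viii) as the only ready step → (viii).
(iv) is the only step now ready → (iv).
That leaves (iii) as the only ready step → (iii).
(vi) needed (ix), (ii), (iii), (i) and (viii), now all done → (vi).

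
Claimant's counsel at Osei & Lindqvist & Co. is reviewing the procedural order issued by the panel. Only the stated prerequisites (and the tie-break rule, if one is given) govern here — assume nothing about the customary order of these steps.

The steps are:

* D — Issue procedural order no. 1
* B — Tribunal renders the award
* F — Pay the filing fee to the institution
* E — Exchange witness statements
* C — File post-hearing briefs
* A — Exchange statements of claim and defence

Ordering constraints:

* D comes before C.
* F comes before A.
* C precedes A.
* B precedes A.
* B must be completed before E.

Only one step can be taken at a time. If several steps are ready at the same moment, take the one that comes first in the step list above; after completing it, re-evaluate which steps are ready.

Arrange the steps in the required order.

D → B → F → E → C → A

D, B and F have no prerequisites; D is listed earlier, so D is first.
B, F and C are all available; B is listed earlier → B.
Now F, E and C have their prerequisites met. F is listed earlier, so F next.
Ready: E and C. E is listed earlier → E.
C needed D, now all done → C.
A needed B, F and C, now all done → A.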